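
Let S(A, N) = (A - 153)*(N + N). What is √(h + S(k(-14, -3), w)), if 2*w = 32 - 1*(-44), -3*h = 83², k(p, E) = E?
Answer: I*√127371/3 ≈ 118.96*I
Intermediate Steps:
h = -6889/3 (h = -⅓*83² = -⅓*6889 = -6889/3 ≈ -2296.3)
w = 38 (w = (32 - 1*(-44))/2 = (32 + 44)/2 = (½)*76 = 38)
S(A, N) = 2*N*(-153 + A) (S(A, N) = (-153 + A)*(2*N) = 2*N*(-153 + A))
√(h + S(k(-14, -3), w)) = √(-6889/3 + 2*38*(-153 - 3)) = √(-6889/3 + 2*38*(-156)) = √(-6889/3 - 11856) = √(-42457/3) = I*√127371/3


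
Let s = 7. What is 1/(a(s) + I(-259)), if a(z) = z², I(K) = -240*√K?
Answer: 7/2131543 + 240*I*√259/14920801 ≈ 3.284e-6 + 0.00025886*I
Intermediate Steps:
1/(a(s) + I(-259)) = 1/(7² - 240*I*√259) = 1/(49 - 240*I*√259)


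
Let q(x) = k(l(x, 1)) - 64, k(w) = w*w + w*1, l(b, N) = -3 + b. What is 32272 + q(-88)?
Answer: 40398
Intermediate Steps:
k(w) = w + w² (k(w) = w² + w = w + w²)
q(x) = -64 + (-3 + x)*(-2 + x) (q(x) = (-3 + x)*(1 + (-3 + x)) - 64 = (-3 + x)*(-2 + x) - 64 = -64 + (-3 + x)*(-2 + x))
32272 + q(-88) = 32272 + (-64 + (-3 - 88)*(-2 - 88)) = 32272 + (-64 - 91*(-90)) = 32272 + (-64 + 8190) = 32272 + 8126 = 40398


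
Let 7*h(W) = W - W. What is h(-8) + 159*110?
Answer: 17490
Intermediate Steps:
h(W) = 0 (h(W) = (W - W)/7 = (⅐)*0 = 0)
h(-8) + 159*110 = 0 + 159*110 = 0 + 17490 = 17490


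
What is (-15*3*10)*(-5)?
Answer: 2250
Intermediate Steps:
(-15*3*10)*(-5) = -45*10*(-5) = -450*(-5) = 2250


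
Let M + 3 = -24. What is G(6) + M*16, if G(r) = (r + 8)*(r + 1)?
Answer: -334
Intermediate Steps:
M = -27 (M = -3 - 24 = -27)
G(r) = (1 + r)*(8 + r) (G(r) = (8 + r)*(1 + r) = (1 + r)*(8 + r))
G(6) + M*16 = (8 + 6**2 + 9*6) - 27*16 = (8 + 36 + 54) - 432 = 98 - 432 = -334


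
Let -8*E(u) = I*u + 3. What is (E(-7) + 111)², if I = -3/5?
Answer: 1212201/100 ≈ 12122.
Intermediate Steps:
I = -⅗ (I = -3*⅕ = -⅗ ≈ -0.60000)
E(u) = -3/8 + 3*u/40 (E(u) = -(-3*u/5 + 3)/8 = -(3 - 3*u/5)/8 = -3/8 + 3*u/40)
(E(-7) + 111)² = ((-3/8 + (3/40)*(-7)) + 111)² = ((-3/8 - 21/40) + 111)² = (-9/10 + 111)² = (1101/10)² = 1212201/100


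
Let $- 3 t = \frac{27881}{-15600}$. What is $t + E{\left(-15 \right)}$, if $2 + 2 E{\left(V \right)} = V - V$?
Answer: $- \frac{18919}{46800} \approx -0.40425$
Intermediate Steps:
$t = \frac{27881}{46800}$ ($t = - \frac{27881 \frac{1}{-15600}}{3} = - \frac{27881 \left(- \frac{1}{15600}\right)}{3} = \left(- \frac{1}{3}\right) \left(- \frac{27881}{15600}\right) = \frac{27881}{46800} \approx 0.59575$)
$E{\left(V \right)} = -1$ ($E{\left(V \right)} = -1 + \frac{V - V}{2} = -1 + \frac{1}{2} \cdot 0 = -1 + 0 = -1$)
$t + E{\left(-15 \right)} = \frac{27881}{46800} - 1 = - \frac{18919}{46800}$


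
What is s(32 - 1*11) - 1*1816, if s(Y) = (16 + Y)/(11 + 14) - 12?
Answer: -45663/25 ≈ -1826.5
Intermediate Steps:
s(Y) = -284/25 + Y/25 (s(Y) = (16 + Y)/25 - 12 = (16 + Y)*(1/25) - 12 = (16/25 + Y/25) - 12 = -284/25 + Y/25)
s(32 - 1*11) - 1*1816 = (-284/25 + (32 - 1*11)/25) - 1*1816 = (-284/25 + (32 - 11)/25) - 1816 = (-284/25 + (1/25)*21) - 1816 = (-284/25 + 21/25) - 1816 = -263/25 - 1816 = -45663/25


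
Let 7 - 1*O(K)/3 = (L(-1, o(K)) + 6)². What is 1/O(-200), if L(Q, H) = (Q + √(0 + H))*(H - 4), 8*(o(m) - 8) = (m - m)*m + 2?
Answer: -198080/78734217 + 30464*√33/236202651 ≈ -0.0017749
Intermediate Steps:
o(m) = 33/4 (o(m) = 8 + ((m - m)*m + 2)/8 = 8 + (0*m + 2)/8 = 8 + (0 + 2)/8 = 8 + (⅛)*2 = 8 + ¼ = 33/4)
L(Q, H) = (-4 + H)*(Q + √H) (L(Q, H) = (Q + √H)*(-4 + H) = (-4 + H)*(Q + √H))
O(K) = 21 - 3*(7/4 + 17*√33/8)² (O(K) = 21 - 3*(((33/4)^(3/2) - 4*(-1) - 2*√33 + (33/4)*(-1)) + 6)² = 21 - 3*((33*√33/8 + 4 - 2*√33 - 33/4) + 6)² = 21 - 3*((-17/4 + 17*√33/8) + 6)² = 21 - 3*(7/4 + 17*√33/8)²)
1/O(-200) = 1/(-27855/64 - 357*√33/16)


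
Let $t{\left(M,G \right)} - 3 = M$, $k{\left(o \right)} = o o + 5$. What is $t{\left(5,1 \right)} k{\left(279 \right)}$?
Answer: $622768$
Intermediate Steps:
$k{\left(o \right)} = 5 + o^{2}$ ($k{\left(o \right)} = o^{2} + 5 = 5 + o^{2}$)
$t{\left(M,G \right)} = 3 + M$
$t{\left(5,1 \right)} k{\left(279 \right)} = \left(3 + 5\right) \left(5 + 279^{2}\right) = 8 \left(5 + 77841\right) = 8 \cdot 77846 = 622768$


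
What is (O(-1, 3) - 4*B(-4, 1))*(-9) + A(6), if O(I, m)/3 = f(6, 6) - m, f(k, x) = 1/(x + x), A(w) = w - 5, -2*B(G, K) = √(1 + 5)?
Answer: 319/4 - 18*√6 ≈ 35.659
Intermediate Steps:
B(G, K) = -√6/2 (B(G, K) = -√(1 + 5)/2 = -√6/2)
A(w) = -5 + w
f(k, x) = 1/(2*x)
O(I, m) = ¼ - 3*m (O(I, m) = 3*((½)/6 - m) = 3*((½)*(⅙) - m) = 3*(1/12 - m) = ¼ - 3*m)
(O(-1, 3) - 4*B(-4, 1))*(-9) + A(6) = ((¼ - 3*3) - (-2)*√6)*(-9) + (-5 + 6) = ((¼ - 9) + 2*√6)*(-9) + 1 = (-35/4 + 2*√6)*(-9) + 1 = (315/4 - 18*√6) + 1 = 319/4 - 18*√6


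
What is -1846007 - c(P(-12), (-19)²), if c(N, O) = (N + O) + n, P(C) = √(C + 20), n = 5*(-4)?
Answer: -1846348 - 2*√2 ≈ -1.8464e+6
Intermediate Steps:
n = -20
P(C) = √(20 + C)
c(N, O) = -20 + N + O (c(N, O) = (N + O) - 20 = -20 + N + O)
-1846007 - c(P(-12), (-19)²) = -1846007 - (-20 + √(20 - 12) + (-19)²) = -1846007 - (-20 + √8 + 361) = -1846007 - (-20 + 2*√2 + 361) = -1846007 - (341 + 2*√2) = -1846007 + (-341 - 2*√2) = -1846348 - 2*√2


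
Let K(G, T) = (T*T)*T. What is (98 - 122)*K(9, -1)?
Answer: 24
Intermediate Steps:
K(G, T) = T³ (K(G, T) = T²*T = T³)
(98 - 122)*K(9, -1) = (98 - 122)*(-1)³ = -24*(-1) = 24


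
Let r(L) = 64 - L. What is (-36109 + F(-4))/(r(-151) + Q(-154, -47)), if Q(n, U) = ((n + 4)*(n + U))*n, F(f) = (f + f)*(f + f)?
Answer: 7209/928577 ≈ 0.0077635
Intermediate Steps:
F(f) = 4*f² (F(f) = (2*f)*(2*f) = 4*f²)
Q(n, U) = n*(4 + n)*(U + n) (Q(n, U) = ((4 + n)*(U + n))*n = n*(4 + n)*(U + n))
(-36109 + F(-4))/(r(-151) + Q(-154, -47)) = (-36109 + 4*(-4)²)/((64 - 1*(-151)) - 154*((-154)² + 4*(-47) + 4*(-154) - 47*(-154))) = (-36109 + 4*16)/((64 + 151) - 154*(23716 - 188 - 616 + 7238)) = (-36109 + 64)/(215 - 154*30150) = -36045/(215 - 4643100) = -36045/(-4642885) = -36045*(-1/4642885) = 7209/928577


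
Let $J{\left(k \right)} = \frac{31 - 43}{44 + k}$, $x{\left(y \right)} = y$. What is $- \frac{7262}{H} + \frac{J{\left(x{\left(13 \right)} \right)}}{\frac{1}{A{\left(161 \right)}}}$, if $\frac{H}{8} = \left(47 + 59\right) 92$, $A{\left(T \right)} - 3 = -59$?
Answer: $\frac{8668803}{741152} \approx 11.696$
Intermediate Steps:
$A{\left(T \right)} = -56$ ($A{\left(T \right)} = 3 - 59 = -56$)
$H = 78016$ ($H = 8 \left(47 + 59\right) 92 = 8 \cdot 106 \cdot 92 = 8 \cdot 9752 = 78016$)
$J{\left(k \right)} = - \frac{12}{44 + k}$
$- \frac{7262}{H} + \frac{J{\left(x{\left(13 \right)} \right)}}{\frac{1}{A{\left(161 \right)}}} = - \frac{7262}{78016} + \frac{\left(-12\right) \frac{1}{44 + 13}}{\frac{1}{-56}} = \left(-7262\right) \frac{1}{78016} + \frac{\left(-12\right) \frac{1}{57}}{- \frac{1}{56}} = - \frac{3631}{39008} + \left(-12\right) \frac{1}{57} \left(-56\right) = - \frac{3631}{39008} - - \frac{224}{19} = - \frac{3631}{39008} + \frac{224}{19} = \frac{8668803}{741152}$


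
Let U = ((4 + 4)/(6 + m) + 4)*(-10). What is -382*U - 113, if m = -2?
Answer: 22807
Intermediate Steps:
U = -60 (U = ((4 + 4)/(6 - 2) + 4)*(-10) = (8/4 + 4)*(-10) = (8*(¼) + 4)*(-10) = (2 + 4)*(-10) = 6*(-10) = -60)
-382*U - 113 = -382*(-60) - 113 = 22920 - 113 = 22807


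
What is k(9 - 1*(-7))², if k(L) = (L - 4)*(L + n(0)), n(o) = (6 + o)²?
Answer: 389376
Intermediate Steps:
k(L) = (-4 + L)*(36 + L) (k(L) = (L - 4)*(L + (6 + 0)²) = (-4 + L)*(L + 6²) = (-4 + L)*(L + 36) = (-4 + L)*(36 + L))
k(9 - 1*(-7))² = (-144 + (9 - 1*(-7))² + 32*(9 - 1*(-7)))² = (-144 + (9 + 7)² + 32*(9 + 7))² = (-144 + 16² + 32*16)² = (-144 + 256 + 512)² = 624² = 389376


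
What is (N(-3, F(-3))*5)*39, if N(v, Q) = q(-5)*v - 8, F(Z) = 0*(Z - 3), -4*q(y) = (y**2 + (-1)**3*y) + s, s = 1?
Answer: 11895/4 ≈ 2973.8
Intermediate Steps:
q(y) = -1/4 - y**2/4 + y/4 (q(y) = -((y**2 + (-1)**3*y) + 1)/4 = -((y**2 - y) + 1)/4 = -(1 + y**2 - y)/4 = -1/4 - y**2/4 + y/4)
F(Z) = 0 (F(Z) = 0*(-3 + Z) = 0)
N(v, Q) = -8 - 31*v/4 (N(v, Q) = (-1/4 - 1/4*(-5)**2 + (1/4)*(-5))*v - 8 = (-1/4 - 1/4*25 - 5/4)*v - 8 = (-1/4 - 25/4 - 5/4)*v - 8 = -31*v/4 - 8 = -8 - 31*v/4)
(N(-3, F(-3))*5)*39 = ((-8 - 31/4*(-3))*5)*39 = ((-8 + 93/4)*5)*39 = ((61/4)*5)*39 = (305/4)*39 = 11895/4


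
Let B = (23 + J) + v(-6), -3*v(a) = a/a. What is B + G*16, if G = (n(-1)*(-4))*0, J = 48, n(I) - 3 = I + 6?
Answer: 212/3 ≈ 70.667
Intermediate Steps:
n(I) = 9 + I (n(I) = 3 + (I + 6) = 3 + (6 + I) = 9 + I)
v(a) = -⅓ (v(a) = -a/(3*a) = -⅓*1 = -⅓)
B = 212/3 (B = (23 + 48) - ⅓ = 71 - ⅓ = 212/3 ≈ 70.667)
G = 0 (G = ((9 - 1)*(-4))*0 = (8*(-4))*0 = -32*0 = 0)
B + G*16 = 212/3 + 0*16 = 212/3 + 0 = 212/3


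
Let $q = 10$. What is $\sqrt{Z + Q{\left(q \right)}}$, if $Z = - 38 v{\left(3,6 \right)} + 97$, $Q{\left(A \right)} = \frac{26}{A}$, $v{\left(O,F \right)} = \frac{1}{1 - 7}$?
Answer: $\frac{\sqrt{23835}}{15} \approx 10.292$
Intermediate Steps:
$v{\left(O,F \right)} = - \frac{1}{6}$ ($v{\left(O,F \right)} = \frac{1}{-6} = - \frac{1}{6}$)
$Z = \frac{310}{3}$ ($Z = \left(-38\right) \left(- \frac{1}{6}\right) + 97 = \frac{19}{3} + 97 = \frac{310}{3} \approx 103.33$)
$\sqrt{Z + Q{\left(q \right)}} = \sqrt{\frac{310}{3} + \frac{26}{10}} = \sqrt{\frac{310}{3} + 26 \cdot \frac{1}{10}} = \sqrt{\frac{310}{3} + \frac{13}{5}} = \sqrt{\frac{1589}{15}} = \frac{\sqrt{23835}}{15}$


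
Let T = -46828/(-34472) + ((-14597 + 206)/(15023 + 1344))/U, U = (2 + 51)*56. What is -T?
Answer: -21868073629/16101492008 ≈ -1.3581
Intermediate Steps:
U = 2968 (U = 53*56 = 2968)
T = 21868073629/16101492008 (T = -46828/(-34472) + ((-14597 + 206)/(15023 + 1344))/2968 = -46828*(-1/34472) - 14391/16367*(1/2968) = 11707/8618 - 14391*1/16367*(1/2968) = 11707/8618 - 1107/1259*1/2968 = 11707/8618 - 1107/3736712 = 21868073629/16101492008 ≈ 1.3581)
-T = -1*21868073629/16101492008 = -21868073629/16101492008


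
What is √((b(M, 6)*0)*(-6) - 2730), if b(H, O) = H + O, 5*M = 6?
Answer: I*√2730 ≈ 52.249*I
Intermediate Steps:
M = 6/5 (M = (⅕)*6 = 6/5 ≈ 1.2000)
√((b(M, 6)*0)*(-6) - 2730) = √(((6/5 + 6)*0)*(-6) - 2730) = √(((36/5)*0)*(-6) - 2730) = √(0*(-6) - 2730) = √(0 - 2730) = √(-2730) = I*√2730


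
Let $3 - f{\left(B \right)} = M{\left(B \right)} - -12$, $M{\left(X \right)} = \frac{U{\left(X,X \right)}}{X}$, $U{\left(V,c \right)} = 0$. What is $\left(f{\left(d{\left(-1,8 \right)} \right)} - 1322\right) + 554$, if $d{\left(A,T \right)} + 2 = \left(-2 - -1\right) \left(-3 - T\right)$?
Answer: $-777$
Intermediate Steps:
$M{\left(X \right)} = 0$ ($M{\left(X \right)} = \frac{0}{X} = 0$)
$d{\left(A,T \right)} = 1 + T$ ($d{\left(A,T \right)} = -2 + \left(-2 - -1\right) \left(-3 - T\right) = -2 + \left(-2 + 1\right) \left(-3 - T\right) = -2 - \left(-3 - T\right) = -2 + \left(3 + T\right) = 1 + T$)
$f{\left(B \right)} = -9$ ($f{\left(B \right)} = 3 - \left(0 - -12\right) = 3 - \left(0 + 12\right) = 3 - 12 = -9$)
$\left(f{\left(d{\left(-1,8 \right)} \right)} - 1322\right) + 554 = \left(-9 - 1322\right) + 554 = -1331 + 554 = -777$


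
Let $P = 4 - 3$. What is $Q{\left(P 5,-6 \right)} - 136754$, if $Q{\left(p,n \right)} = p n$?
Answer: $-136784$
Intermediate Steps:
$P = 1$ ($P = 4 - 3 = 1$)
$Q{\left(p,n \right)} = n p$
$Q{\left(P 5,-6 \right)} - 136754 = - 6 \cdot 1 \cdot 5 - 136754 = \left(-6\right) 5 - 136754 = -30 - 136754 = -136784$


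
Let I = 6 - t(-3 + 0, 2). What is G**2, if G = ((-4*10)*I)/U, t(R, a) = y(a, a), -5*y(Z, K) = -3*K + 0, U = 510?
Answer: 1024/7225 ≈ 0.14173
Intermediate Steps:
y(Z, K) = 3*K/5 (y(Z, K) = -(-3*K + 0)/5 = -(-3)*K/5 = 3*K/5)
t(R, a) = 3*a/5
I = 24/5 (I = 6 - 3*2/5 = 6 - 1*6/5 = 6 - 6/5 = 24/5 ≈ 4.8000)
G = -32/85 (G = (-4*10*(24/5))/510 = -40*24/5*(1/510) = -192*1/510 = -32/85 ≈ -0.37647)
G**2 = (-32/85)**2 = 1024/7225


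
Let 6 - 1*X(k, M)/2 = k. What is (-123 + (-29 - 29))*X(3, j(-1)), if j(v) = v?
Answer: -1086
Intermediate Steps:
X(k, M) = 12 - 2*k
(-123 + (-29 - 29))*X(3, j(-1)) = (-123 + (-29 - 29))*(12 - 2*3) = (-123 - 58)*(12 - 6) = -181*6 = -1086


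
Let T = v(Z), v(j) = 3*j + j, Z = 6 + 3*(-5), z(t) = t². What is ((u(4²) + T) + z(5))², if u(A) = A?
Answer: 25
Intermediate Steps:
Z = -9 (Z = 6 - 15 = -9)
v(j) = 4*j
T = -36 (T = 4*(-9) = -36)
((u(4²) + T) + z(5))² = ((4² - 36) + 5²)² = ((16 - 36) + 25)² = (-20 + 25)² = 5² = 25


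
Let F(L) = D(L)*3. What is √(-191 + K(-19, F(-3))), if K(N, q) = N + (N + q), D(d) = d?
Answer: I*√238 ≈ 15.427*I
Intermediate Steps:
F(L) = 3*L (F(L) = L*3 = 3*L)
K(N, q) = q + 2*N
√(-191 + K(-19, F(-3))) = √(-191 + (3*(-3) + 2*(-19))) = √(-191 + (-9 - 38)) = √(-191 - 47) = √(-238) = I*√238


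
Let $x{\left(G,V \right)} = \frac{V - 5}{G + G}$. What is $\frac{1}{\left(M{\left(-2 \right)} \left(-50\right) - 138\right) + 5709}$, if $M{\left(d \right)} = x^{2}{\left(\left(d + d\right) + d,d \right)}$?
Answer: $\frac{72}{399887} \approx 0.00018005$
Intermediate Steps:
$x{\left(G,V \right)} = \frac{-5 + V}{2 G}$
$M{\left(d \right)} = \frac{\left(-5 + d\right)^{2}}{36 d^{2}}$ ($M{\left(d \right)} = \left(\frac{-5 + d}{2 \left(\left(d + d\right) + d\right)}\right)^{2} = \left(\frac{-5 + d}{2 \left(2 d + d\right)}\right)^{2} = \left(\frac{-5 + d}{2 \cdot 3 d}\right)^{2} = \left(\frac{\frac{1}{3 d} \left(-5 + d\right)}{2}\right)^{2} = \left(\frac{-5 + d}{6 d}\right)^{2} = \frac{\left(-5 + d\right)^{2}}{36 d^{2}}$)
$\frac{1}{\left(M{\left(-2 \right)} \left(-50\right) - 138\right) + 5709} = \frac{1}{\left(\frac{\left(-5 - 2\right)^{2}}{36 \cdot 4} \left(-50\right) - 138\right) + 5709} = \frac{1}{\left(\frac{1}{36} \cdot \frac{1}{4} \left(-7\right)^{2} \left(-50\right) - 138\right) + 5709} = \frac{1}{\left(\frac{1}{36} \cdot \frac{1}{4} \cdot 49 \left(-50\right) - 138\right) + 5709} = \frac{1}{\left(\frac{49}{144} \left(-50\right) - 138\right) + 5709} = \frac{1}{\left(- \frac{1225}{72} - 138\right) + 5709} = \frac{1}{- \frac{11161}{72} + 5709} = \frac{1}{\frac{399887}{72}} = \frac{72}{399887}$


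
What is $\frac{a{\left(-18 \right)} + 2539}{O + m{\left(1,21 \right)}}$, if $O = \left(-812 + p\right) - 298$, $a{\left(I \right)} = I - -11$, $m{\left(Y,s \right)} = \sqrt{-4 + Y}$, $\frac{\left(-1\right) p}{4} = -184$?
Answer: $- \frac{946968}{139879} - \frac{2532 i \sqrt{3}}{139879} \approx -6.7699 - 0.031352 i$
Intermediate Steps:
$p = 736$ ($p = \left(-4\right) \left(-184\right) = 736$)
$a{\left(I \right)} = 11 + I$ ($a{\left(I \right)} = I + 11 = 11 + I$)
$O = -374$ ($O = \left(-812 + 736\right) - 298 = -76 - 298 = -374$)
$\frac{a{\left(-18 \right)} + 2539}{O + m{\left(1,21 \right)}} = \frac{\left(11 - 18\right) + 2539}{-374 + \sqrt{-4 + 1}} = \frac{-7 + 2539}{-374 + \sqrt{-3}} = \frac{2532}{-374 + i \sqrt{3}}$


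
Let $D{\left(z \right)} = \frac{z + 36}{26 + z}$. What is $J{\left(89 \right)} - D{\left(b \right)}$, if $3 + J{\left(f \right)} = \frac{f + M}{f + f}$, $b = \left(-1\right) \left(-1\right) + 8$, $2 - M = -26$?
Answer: $- \frac{4521}{1246} \approx -3.6284$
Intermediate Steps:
$M = 28$ ($M = 2 - -26 = 2 + 26 = 28$)
$b = 9$ ($b = 1 + 8 = 9$)
$J{\left(f \right)} = -3 + \frac{28 + f}{2 f}$ ($J{\left(f \right)} = -3 + \frac{f + 28}{f + f} = -3 + \frac{28 + f}{2 f}$)
$D{\left(z \right)} = \frac{36 + z}{26 + z}$
$J{\left(89 \right)} - D{\left(b \right)} = \left(- \frac{5}{2} + \frac{14}{89}\right) - \frac{36 + 9}{26 + 9} = \left(- \frac{5}{2} + 14 \cdot \frac{1}{89}\right) - \frac{1}{35} \cdot 45 = \left(- \frac{5}{2} + \frac{14}{89}\right) - \frac{1}{35} \cdot 45 = - \frac{417}{178} - \frac{9}{7} = - \frac{4521}{1246}$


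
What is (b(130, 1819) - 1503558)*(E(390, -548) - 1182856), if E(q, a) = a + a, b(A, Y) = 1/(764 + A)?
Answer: 795722803451576/447 ≈ 1.7801e+12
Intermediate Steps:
E(q, a) = 2*a
(b(130, 1819) - 1503558)*(E(390, -548) - 1182856) = (1/(764 + 130) - 1503558)*(2*(-548) - 1182856) = (1/894 - 1503558)*(-1096 - 1182856) = (1/894 - 1503558)*(-1183952) = -1344180851/894*(-1183952) = 795722803451576/447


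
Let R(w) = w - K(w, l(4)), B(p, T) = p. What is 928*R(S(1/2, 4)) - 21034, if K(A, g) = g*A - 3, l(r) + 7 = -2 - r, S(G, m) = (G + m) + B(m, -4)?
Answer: 92182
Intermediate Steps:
S(G, m) = G + 2*m (S(G, m) = (G + m) + m = G + 2*m)
l(r) = -9 - r (l(r) = -7 + (-2 - r) = -9 - r)
K(A, g) = -3 + A*g (K(A, g) = A*g - 3 = -3 + A*g)
R(w) = 3 + 14*w (R(w) = w - (-3 + w*(-9 - 1*4)) = w - (-3 + w*(-9 - 4)) = w - (-3 + w*(-13)) = w - (-3 - 13*w) = w + (3 + 13*w) = 3 + 14*w)
928*R(S(1/2, 4)) - 21034 = 928*(3 + 14*(1/2 + 2*4)) - 21034 = 928*(3 + 14*(1*(½) + 8)) - 21034 = 928*(3 + 14*(½ + 8)) - 21034 = 928*(3 + 14*(17/2)) - 21034 = 928*(3 + 119) - 21034 = 928*122 - 21034 = 113216 - 21034 = 92182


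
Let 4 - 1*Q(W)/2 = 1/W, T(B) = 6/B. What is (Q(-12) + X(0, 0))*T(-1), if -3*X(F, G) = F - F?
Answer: -49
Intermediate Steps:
Q(W) = 8 - 2/W
X(F, G) = 0 (X(F, G) = -(F - F)/3 = -⅓*0 = 0)
(Q(-12) + X(0, 0))*T(-1) = ((8 - 2/(-12)) + 0)*(6/(-1)) = ((8 - 2*(-1/12)) + 0)*(6*(-1)) = ((8 + ⅙) + 0)*(-6) = (49/6 + 0)*(-6) = (49/6)*(-6) = -49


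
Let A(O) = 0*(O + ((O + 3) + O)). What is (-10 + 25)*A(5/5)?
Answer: 0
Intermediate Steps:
A(O) = 0 (A(O) = 0*(O + ((3 + O) + O)) = 0*(O + (3 + 2*O)) = 0*(3 + 3*O) = 0)
(-10 + 25)*A(5/5) = (-10 + 25)*0 = 15*0 = 0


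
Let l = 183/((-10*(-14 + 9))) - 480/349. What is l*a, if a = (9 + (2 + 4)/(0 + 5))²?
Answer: 103694067/436250 ≈ 237.69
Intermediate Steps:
a = 2601/25 (a = (9 + 6/5)² = (51/5)² = 2601/25 ≈ 104.04)
l = 39867/17450 (l = 183/((-10*(-5))) - 480*1/349 = 183/50 - 480/349 = 39867/17450 ≈ 2.2846)
l*a = (39867/17450)*(2601/25) = 103694067/436250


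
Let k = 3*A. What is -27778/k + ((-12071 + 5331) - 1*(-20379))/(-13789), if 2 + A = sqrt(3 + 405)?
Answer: -195648038/4178067 - 13889*sqrt(102)/303 ≈ -509.77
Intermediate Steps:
A = -2 + 2*sqrt(102) (A = -2 + sqrt(3 + 405) = -2 + sqrt(408) = -2 + 2*sqrt(102) ≈ 18.199)
k = -6 + 6*sqrt(102) (k = 3*(-2 + 2*sqrt(102)) = -6 + 6*sqrt(102) ≈ 54.597)
-27778/k + ((-12071 + 5331) - 1*(-20379))/(-13789) = -27778/(-6 + 6*sqrt(102)) + ((-12071 + 5331) - 1*(-20379))/(-13789) = -27778/(-6 + 6*sqrt(102)) + (-6740 + 20379)*(-1/13789) = -27778/(-6 + 6*sqrt(102)) + 13639*(-1/13789) = -27778/(-6 + 6*sqrt(102)) - 13639/13789 = -13639/13789 - 27778/(-6 + 6*sqrt(102))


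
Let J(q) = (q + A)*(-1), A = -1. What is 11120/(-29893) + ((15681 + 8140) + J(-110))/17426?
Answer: 260811078/260457709 ≈ 1.0014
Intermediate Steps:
J(q) = 1 - q (J(q) = (q - 1)*(-1) = (-1 + q)*(-1) = 1 - q)
11120/(-29893) + ((15681 + 8140) + J(-110))/17426 = 11120/(-29893) + ((15681 + 8140) + (1 - 1*(-110)))/17426 = 11120*(-1/29893) + (23821 + (1 + 110))*(1/17426) = -11120/29893 + (23821 + 111)*(1/17426) = -11120/29893 + 23932*(1/17426) = -11120/29893 + 11966/8713 = 260811078/260457709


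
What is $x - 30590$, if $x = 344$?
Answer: $-30246$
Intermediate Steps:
$x - 30590 = 344 - 30590 = -30246$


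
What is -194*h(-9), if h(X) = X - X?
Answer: 0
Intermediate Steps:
h(X) = 0
-194*h(-9) = -194*0 = 0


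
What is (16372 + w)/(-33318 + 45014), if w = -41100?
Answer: -3091/1462 ≈ -2.1142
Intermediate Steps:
(16372 + w)/(-33318 + 45014) = (16372 - 41100)/(-33318 + 45014) = -24728/11696 = -24728*1/11696 = -3091/1462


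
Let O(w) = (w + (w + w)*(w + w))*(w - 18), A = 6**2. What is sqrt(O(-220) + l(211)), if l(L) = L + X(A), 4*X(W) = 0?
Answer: I*sqrt(46024229) ≈ 6784.1*I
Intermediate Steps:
A = 36
X(W) = 0 (X(W) = (1/4)*0 = 0)
O(w) = (-18 + w)*(w + 4*w**2) (O(w) = (w + (2*w)*(2*w))*(-18 + w) = (w + 4*w**2)*(-18 + w) = (-18 + w)*(w + 4*w**2))
l(L) = L (l(L) = L + 0 = L)
sqrt(O(-220) + l(211)) = sqrt(-220*(-18 - 71*(-220) + 4*(-220)**2) + 211) = sqrt(-220*(-18 + 15620 + 4*48400) + 211) = sqrt(-220*(-18 + 15620 + 193600) + 211) = sqrt(-220*209202 + 211) = sqrt(-46024440 + 211) = sqrt(-46024229) = I*sqrt(46024229)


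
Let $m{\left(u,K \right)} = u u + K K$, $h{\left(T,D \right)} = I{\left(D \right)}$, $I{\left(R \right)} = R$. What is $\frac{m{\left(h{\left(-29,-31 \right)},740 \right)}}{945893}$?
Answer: $\frac{42197}{72761} \approx 0.57994$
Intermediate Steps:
$h{\left(T,D \right)} = D$
$m{\left(u,K \right)} = K^{2} + u^{2}$ ($m{\left(u,K \right)} = u^{2} + K^{2} = K^{2} + u^{2}$)
$\frac{m{\left(h{\left(-29,-31 \right)},740 \right)}}{945893} = \frac{740^{2} + \left(-31\right)^{2}}{945893} = \left(547600 + 961\right) \frac{1}{945893} = 548561 \cdot \frac{1}{945893} = \frac{42197}{72761}$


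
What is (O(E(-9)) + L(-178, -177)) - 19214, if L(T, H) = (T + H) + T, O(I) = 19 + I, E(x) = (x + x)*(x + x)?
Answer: -19404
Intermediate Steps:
E(x) = 4*x**2 (E(x) = (2*x)*(2*x) = 4*x**2)
L(T, H) = H + 2*T (L(T, H) = (H + T) + T = H + 2*T)
(O(E(-9)) + L(-178, -177)) - 19214 = ((19 + 4*(-9)**2) + (-177 + 2*(-178))) - 19214 = ((19 + 4*81) + (-177 - 356)) - 19214 = ((19 + 324) - 533) - 19214 = (343 - 533) - 19214 = -190 - 19214 = -19404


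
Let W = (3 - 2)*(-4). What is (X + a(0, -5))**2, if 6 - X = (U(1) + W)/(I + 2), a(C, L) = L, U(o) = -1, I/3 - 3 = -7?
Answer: 1/4 ≈ 0.25000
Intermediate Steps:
I = -12 (I = 9 + 3*(-7) = 9 - 21 = -12)
W = -4 (W = 1*(-4) = -4)
X = 11/2 (X = 6 - (-1 - 4)/(-12 + 2) = 6 - (-5)/(-10) = 6 - (-5)*(-1)/10 = 6 - 1*1/2 = 6 - 1/2 = 11/2 ≈ 5.5000)
(X + a(0, -5))**2 = (11/2 - 5)**2 = (1/2)**2 = 1/4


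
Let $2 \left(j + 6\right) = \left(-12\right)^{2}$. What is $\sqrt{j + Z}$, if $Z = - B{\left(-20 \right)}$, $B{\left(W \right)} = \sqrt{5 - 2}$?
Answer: $\sqrt{66 - \sqrt{3}} \approx 8.0167$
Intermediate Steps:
$B{\left(W \right)} = \sqrt{3}$
$j = 66$ ($j = -6 + \frac{\left(-12\right)^{2}}{2} = -6 + \frac{1}{2} \cdot 144 = -6 + 72 = 66$)
$Z = - \sqrt{3} \approx -1.732$
$\sqrt{j + Z} = \sqrt{66 - \sqrt{3}}$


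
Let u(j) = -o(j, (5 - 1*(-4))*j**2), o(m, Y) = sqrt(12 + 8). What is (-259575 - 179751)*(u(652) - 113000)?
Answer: 49643838000 + 878652*sqrt(5) ≈ 4.9646e+10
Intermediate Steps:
o(m, Y) = 2*sqrt(5) (o(m, Y) = sqrt(20) = 2*sqrt(5))
u(j) = -2*sqrt(5)
(-259575 - 179751)*(u(652) - 113000) = (-259575 - 179751)*(-2*sqrt(5) - 113000) = -439326*(-113000 - 2*sqrt(5)) = 49643838000 + 878652*sqrt(5)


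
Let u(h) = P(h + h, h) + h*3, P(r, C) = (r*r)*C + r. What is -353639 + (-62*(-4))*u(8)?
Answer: 164185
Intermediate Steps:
P(r, C) = r + C*r² (P(r, C) = r²*C + r = C*r² + r = r + C*r²)
u(h) = 3*h + 2*h*(1 + 2*h²) (u(h) = (h + h)*(1 + h*(h + h)) + h*3 = (2*h)*(1 + h*(2*h)) + 3*h = (2*h)*(1 + 2*h²) + 3*h = 2*h*(1 + 2*h²) + 3*h = 3*h + 2*h*(1 + 2*h²))
-353639 + (-62*(-4))*u(8) = -353639 + (-62*(-4))*(8*(5 + 4*8²)) = -353639 + 248*(8*(5 + 4*64)) = -353639 + 248*(8*(5 + 256)) = -353639 + 248*(8*261) = -353639 + 248*2088 = -353639 + 517824 = 164185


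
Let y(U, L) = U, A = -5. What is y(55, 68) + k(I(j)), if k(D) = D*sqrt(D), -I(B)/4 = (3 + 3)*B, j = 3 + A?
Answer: 55 + 192*sqrt(3) ≈ 387.55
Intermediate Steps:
j = -2 (j = 3 - 5 = -2)
I(B) = -24*B (I(B) = -4*(3 + 3)*B = -24*B)
k(D) = D**(3/2)
y(55, 68) + k(I(j)) = 55 + (-24*(-2))**(3/2) = 55 + 48**(3/2) = 55 + 192*sqrt(3)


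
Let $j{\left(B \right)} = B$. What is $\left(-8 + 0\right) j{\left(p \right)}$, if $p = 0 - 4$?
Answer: $32$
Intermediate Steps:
$p = -4$ ($p = 0 - 4 = -4$)
$\left(-8 + 0\right) j{\left(p \right)} = \left(-8 + 0\right) \left(-4\right) = \left(-8\right) \left(-4\right) = 32$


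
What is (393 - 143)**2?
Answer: 62500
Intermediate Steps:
(393 - 143)**2 = 250**2 = 62500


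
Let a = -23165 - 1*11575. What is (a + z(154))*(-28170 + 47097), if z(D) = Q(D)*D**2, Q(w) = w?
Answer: 68468876748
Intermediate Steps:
a = -34740 (a = -23165 - 11575 = -34740)
z(D) = D**3 (z(D) = D*D**2 = D**3)
(a + z(154))*(-28170 + 47097) = (-34740 + 154**3)*(-28170 + 47097) = (-34740 + 3652264)*18927 = 3617524*18927 = 68468876748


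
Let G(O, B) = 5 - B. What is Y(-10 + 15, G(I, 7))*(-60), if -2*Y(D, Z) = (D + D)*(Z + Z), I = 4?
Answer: -1200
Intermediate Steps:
Y(D, Z) = -2*D*Z (Y(D, Z) = -(D + D)*(Z + Z)/2 = -2*D*2*Z/2 = -2*D*Z)
Y(-10 + 15, G(I, 7))*(-60) = -2*(-10 + 15)*(5 - 1*7)*(-60) = -2*5*(5 - 7)*(-60) = -2*5*(-2)*(-60) = 20*(-60) = -1200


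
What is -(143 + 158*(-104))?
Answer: 16289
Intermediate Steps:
-(143 + 158*(-104)) = -(143 - 16432) = -1*(-16289) = 16289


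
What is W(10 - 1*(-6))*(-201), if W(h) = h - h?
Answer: 0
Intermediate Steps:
W(h) = 0
W(10 - 1*(-6))*(-201) = 0*(-201) = 0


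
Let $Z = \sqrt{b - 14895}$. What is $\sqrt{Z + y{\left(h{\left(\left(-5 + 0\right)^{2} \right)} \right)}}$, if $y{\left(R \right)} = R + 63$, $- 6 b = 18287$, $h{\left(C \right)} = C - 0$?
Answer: $\frac{\sqrt{3168 + 6 i \sqrt{645942}}}{6} \approx 11.142 + 6.0113 i$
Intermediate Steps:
$h{\left(C \right)} = C$ ($h{\left(C \right)} = C + 0 = C$)
$b = - \frac{18287}{6}$ ($b = \left(- \frac{1}{6}\right) 18287 = - \frac{18287}{6} \approx -3047.8$)
$y{\left(R \right)} = 63 + R$
$Z = \frac{i \sqrt{645942}}{6}$ ($Z = \sqrt{- \frac{18287}{6} - 14895} = \sqrt{- \frac{107657}{6}} = \frac{i \sqrt{645942}}{6} \approx 133.95 i$)
$\sqrt{Z + y{\left(h{\left(\left(-5 + 0\right)^{2} \right)} \right)}} = \sqrt{\frac{i \sqrt{645942}}{6} + \left(63 + \left(-5 + 0\right)^{2}\right)} = \sqrt{\frac{i \sqrt{645942}}{6} + \left(63 + \left(-5\right)^{2}\right)} = \sqrt{\frac{i \sqrt{645942}}{6} + \left(63 + 25\right)} = \sqrt{\frac{i \sqrt{645942}}{6} + 88} = \sqrt{88 + \frac{i \sqrt{645942}}{6}}$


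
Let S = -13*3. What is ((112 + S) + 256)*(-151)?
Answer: -49679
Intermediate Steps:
S = -39
((112 + S) + 256)*(-151) = ((112 - 39) + 256)*(-151) = (73 + 256)*(-151) = 329*(-151) = -49679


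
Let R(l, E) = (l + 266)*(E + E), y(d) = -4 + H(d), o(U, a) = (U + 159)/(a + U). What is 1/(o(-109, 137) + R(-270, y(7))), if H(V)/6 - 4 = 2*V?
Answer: -14/11623 ≈ -0.0012045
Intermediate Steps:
H(V) = 24 + 12*V (H(V) = 24 + 6*(2*V) = 24 + 12*V)
o(U, a) = (159 + U)/(U + a)
y(d) = 20 + 12*d (y(d) = -4 + (24 + 12*d) = 20 + 12*d)
R(l, E) = 2*E*(266 + l) (R(l, E) = (266 + l)*(2*E) = 2*E*(266 + l))
1/(o(-109, 137) + R(-270, y(7))) = 1/((159 - 109)/(-109 + 137) + 2*(20 + 12*7)*(266 - 270)) = 1/(50/28 + 2*(20 + 84)*(-4)) = 1/((1/28)*50 + 2*104*(-4)) = 1/(25/14 - 832) = 1/(-11623/14) = -14/11623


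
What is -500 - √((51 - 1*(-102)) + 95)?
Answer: -500 - 2*√62 ≈ -515.75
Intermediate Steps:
-500 - √((51 - 1*(-102)) + 95) = -500 - √((51 + 102) + 95) = -500 - √(153 + 95) = -500 - √248 = -500 - 2*√62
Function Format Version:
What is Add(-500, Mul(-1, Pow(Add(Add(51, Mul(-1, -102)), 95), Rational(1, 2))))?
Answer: Add(-500, Mul(-2, Pow(62, Rational(1, 2)))) ≈ -515.75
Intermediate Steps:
Add(-500, Mul(-1, Pow(Add(Add(51, Mul(-1, -102)), 95), Rational(1, 2)))) = Add(-500, Mul(-1, Pow(Add(Add(51, 102), 95), Rational(1, 2)))) = Add(-500, Mul(-1, Pow(Add(153, 95), Rational(1, 2)))) = Add(-500, Mul(-1, Pow(248, Rational(1, 2)))) = Add(-500, Mul(-1, Mul(2, Pow(62, Rational(1, 2))))) = Add(-500, Mul(-2, Pow(62, Rational(1, 2))))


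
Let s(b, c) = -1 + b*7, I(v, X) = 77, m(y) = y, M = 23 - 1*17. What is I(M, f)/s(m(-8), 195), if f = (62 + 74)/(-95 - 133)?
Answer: -77/57 ≈ -1.3509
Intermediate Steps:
M = 6 (M = 23 - 17 = 6)
f = -34/57 (f = 136/(-228) = 136*(-1/228) = -34/57 ≈ -0.59649)
s(b, c) = -1 + 7*b
I(M, f)/s(m(-8), 195) = 77/(-1 + 7*(-8)) = 77/(-1 - 56) = 77/(-57) = 77*(-1/57) = -77/57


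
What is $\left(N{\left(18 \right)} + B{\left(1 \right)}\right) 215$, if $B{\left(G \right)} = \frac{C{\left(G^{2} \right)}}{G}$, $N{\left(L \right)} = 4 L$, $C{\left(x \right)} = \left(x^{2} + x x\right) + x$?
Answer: $16125$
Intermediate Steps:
$C{\left(x \right)} = x + 2 x^{2}$ ($C{\left(x \right)} = \left(x^{2} + x^{2}\right) + x = 2 x^{2} + x = x + 2 x^{2}$)
$B{\left(G \right)} = G \left(1 + 2 G^{2}\right)$ ($B{\left(G \right)} = \frac{G^{2} \left(1 + 2 G^{2}\right)}{G} = G \left(1 + 2 G^{2}\right)$)
$\left(N{\left(18 \right)} + B{\left(1 \right)}\right) 215 = \left(4 \cdot 18 + \left(1 + 2 \cdot 1^{3}\right)\right) 215 = \left(72 + \left(1 + 2 \cdot 1\right)\right) 215 = \left(72 + \left(1 + 2\right)\right) 215 = \left(72 + 3\right) 215 = 75 \cdot 215 = 16125$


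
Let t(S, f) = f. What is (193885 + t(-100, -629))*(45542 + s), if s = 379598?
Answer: 82160855840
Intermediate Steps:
(193885 + t(-100, -629))*(45542 + s) = (193885 - 629)*(45542 + 379598) = 193256*425140 = 82160855840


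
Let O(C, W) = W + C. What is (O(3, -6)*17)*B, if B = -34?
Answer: 1734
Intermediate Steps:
O(C, W) = C + W
(O(3, -6)*17)*B = ((3 - 6)*17)*(-34) = -3*17*(-34) = -51*(-34) = 1734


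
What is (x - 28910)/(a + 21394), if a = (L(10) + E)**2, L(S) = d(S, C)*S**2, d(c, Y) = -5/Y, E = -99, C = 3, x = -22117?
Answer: -459243/827755 ≈ -0.55481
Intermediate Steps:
L(S) = -5*S**2/3 (L(S) = (-5/3)*S**2 = (-5*1/3)*S**2 = -5*S**2/3)
a = 635209/9 (a = (-5/3*10**2 - 99)**2 = (-5/3*100 - 99)**2 = (-500/3 - 99)**2 = (-797/3)**2 = 635209/9 ≈ 70579.)
(x - 28910)/(a + 21394) = (-22117 - 28910)/(635209/9 + 21394) = -51027/827755/9 = -51027*9/827755 = -459243/827755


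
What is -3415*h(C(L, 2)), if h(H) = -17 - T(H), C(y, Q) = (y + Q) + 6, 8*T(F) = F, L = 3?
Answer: 502005/8 ≈ 62751.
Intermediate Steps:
T(F) = F/8
C(y, Q) = 6 + Q + y (C(y, Q) = (Q + y) + 6 = 6 + Q + y)
h(H) = -17 - H/8
-3415*h(C(L, 2)) = -3415*(-17 - (6 + 2 + 3)/8) = -3415*(-17 - ⅛*11) = -3415*(-17 - 11/8) = -3415*(-147/8) = 502005/8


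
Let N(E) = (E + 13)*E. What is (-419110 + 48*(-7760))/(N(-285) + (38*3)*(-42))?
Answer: -395795/36366 ≈ -10.884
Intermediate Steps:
N(E) = E*(13 + E) (N(E) = (13 + E)*E = E*(13 + E))
(-419110 + 48*(-7760))/(N(-285) + (38*3)*(-42)) = (-419110 + 48*(-7760))/(-285*(13 - 285) + (38*3)*(-42)) = (-419110 - 372480)/(-285*(-272) + 114*(-42)) = -791590/(77520 - 4788) = -791590/72732 = -791590*1/72732 = -395795/36366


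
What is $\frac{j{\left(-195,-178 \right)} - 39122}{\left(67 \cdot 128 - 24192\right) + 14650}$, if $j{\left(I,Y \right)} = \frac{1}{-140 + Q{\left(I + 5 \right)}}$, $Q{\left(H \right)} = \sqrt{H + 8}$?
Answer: $\frac{1201726}{29673} + \frac{i \sqrt{182}}{19109412} \approx 40.499 + 7.0597 \cdot 10^{-7} i$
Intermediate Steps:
$Q{\left(H \right)} = \sqrt{8 + H}$
$j{\left(I,Y \right)} = \frac{1}{-140 + \sqrt{13 + I}}$ ($j{\left(I,Y \right)} = \frac{1}{-140 + \sqrt{8 + \left(I + 5\right)}} = \frac{1}{-140 + \sqrt{8 + \left(5 + I\right)}} = \frac{1}{-140 + \sqrt{13 + I}}$)
$\frac{j{\left(-195,-178 \right)} - 39122}{\left(67 \cdot 128 - 24192\right) + 14650} = \frac{\frac{1}{-140 + \sqrt{13 - 195}} - 39122}{\left(67 \cdot 128 - 24192\right) + 14650} = \frac{\frac{1}{-140 + \sqrt{-182}} - 39122}{\left(8576 - 24192\right) + 14650} = \frac{\frac{1}{-140 + i \sqrt{182}} - 39122}{-15616 + 14650} = \frac{-39122 + \frac{1}{-140 + i \sqrt{182}}}{-966} = \left(-39122 + \frac{1}{-140 + i \sqrt{182}}\right) \left(- \frac{1}{966}\right) = \frac{19561}{483} - \frac{1}{966 \left(-140 + i \sqrt{182}\right)}$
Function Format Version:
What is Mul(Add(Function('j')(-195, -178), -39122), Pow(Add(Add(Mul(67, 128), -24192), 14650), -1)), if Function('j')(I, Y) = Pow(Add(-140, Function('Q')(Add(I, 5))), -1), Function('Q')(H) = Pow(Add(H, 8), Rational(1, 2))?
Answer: Add(Rational(1201726, 29673), Mul(Rational(1, 19109412), I, Pow(182, Rational(1, 2)))) ≈ Add(40.499, Mul(7.0597e-7, I))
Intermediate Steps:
Function('Q')(H) = Pow(Add(8, H), Rational(1, 2))
Function('j')(I, Y) = Pow(Add(-140, Pow(Add(13, I), Rational(1, 2))), -1) (Function('j')(I, Y) = Pow(Add(-140, Pow(Add(8, Add(I, 5)), Rational(1, 2))), -1) = Pow(Add(-140, Pow(Add(8, Add(5, I)), Rational(1, 2))), -1) = Pow(Add(-140, Pow(Add(13, I), Rational(1, 2))), -1))
Mul(Add(Function('j')(-195, -178), -39122), Pow(Add(Add(Mul(67, 128), -24192), 14650), -1)) = Mul(Add(Pow(Add(-140, Pow(Add(13, -195), Rational(1, 2))), -1), -39122), Pow(Add(Add(Mul(67, 128), -24192), 14650), -1)) = Mul(Add(Pow(Add(-140, Pow(-182, Rational(1, 2))), -1), -39122), Pow(Add(Add(8576, -24192), 14650), -1)) = Mul(Add(Pow(Add(-140, Mul(I, Pow(182, Rational(1, 2)))), -1), -39122), Pow(Add(-15616, 14650), -1)) = Mul(Add(-39122, Pow(Add(-140, Mul(I, Pow(182, Rational(1, 2)))), -1)), Pow(-966, -1)) = Mul(Add(-39122, Pow(Add(-140, Mul(I, Pow(182, Rational(1, 2)))), -1)), Rational(-1, 966)) = Add(Rational(19561, 483), Mul(Rational(-1, 966), Pow(Add(-140, Mul(I, Pow(182, Rational(1, 2)))), -1)))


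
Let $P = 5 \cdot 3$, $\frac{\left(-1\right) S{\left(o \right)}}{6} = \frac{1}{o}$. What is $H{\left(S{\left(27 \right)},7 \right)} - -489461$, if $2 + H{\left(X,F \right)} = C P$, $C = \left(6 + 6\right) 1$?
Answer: $489639$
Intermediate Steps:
$S{\left(o \right)} = - \frac{6}{o}$
$P = 15$
$C = 12$ ($C = 12 \cdot 1 = 12$)
$H{\left(X,F \right)} = 178$ ($H{\left(X,F \right)} = -2 + 12 \cdot 15 = -2 + 180 = 178$)
$H{\left(S{\left(27 \right)},7 \right)} - -489461 = 178 - -489461 = 178 + 489461 = 489639$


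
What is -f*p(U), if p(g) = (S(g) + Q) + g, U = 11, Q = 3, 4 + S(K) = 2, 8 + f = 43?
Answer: -420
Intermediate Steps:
f = 35 (f = -8 + 43 = 35)
S(K) = -2 (S(K) = -4 + 2 = -2)
p(g) = 1 + g (p(g) = (-2 + 3) + g = 1 + g)
-f*p(U) = -35*(1 + 11) = -35*12 = -1*420 = -420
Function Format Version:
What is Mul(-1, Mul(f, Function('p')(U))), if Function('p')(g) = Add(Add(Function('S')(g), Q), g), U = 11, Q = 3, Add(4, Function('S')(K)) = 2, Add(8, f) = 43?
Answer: -420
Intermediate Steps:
f = 35 (f = Add(-8, 43) = 35)
Function('S')(K) = -2 (Function('S')(K) = Add(-4, 2) = -2)
Function('p')(g) = Add(1, g) (Function('p')(g) = Add(Add(-2, 3), g) = Add(1, g))
Mul(-1, Mul(f, Function('p')(U))) = Mul(-1, Mul(35, Add(1, 11))) = Mul(-1, Mul(35, 12)) = Mul(-1, 420) = -420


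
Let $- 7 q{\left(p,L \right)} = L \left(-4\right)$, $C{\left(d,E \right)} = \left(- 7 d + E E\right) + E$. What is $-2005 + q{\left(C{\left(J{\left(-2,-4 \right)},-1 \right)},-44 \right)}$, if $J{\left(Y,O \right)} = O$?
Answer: $- \frac{14211}{7} \approx -2030.1$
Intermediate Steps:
$C{\left(d,E \right)} = E + E^{2} - 7 d$ ($C{\left(d,E \right)} = \left(- 7 d + E^{2}\right) + E = \left(E^{2} - 7 d\right) + E = E + E^{2} - 7 d$)
$q{\left(p,L \right)} = \frac{4 L}{7}$ ($q{\left(p,L \right)} = - \frac{L \left(-4\right)}{7} = - \frac{\left(-4\right) L}{7} = \frac{4 L}{7}$)
$-2005 + q{\left(C{\left(J{\left(-2,-4 \right)},-1 \right)},-44 \right)} = -2005 + \frac{4}{7} \left(-44\right) = -2005 - \frac{176}{7} = - \frac{14211}{7}$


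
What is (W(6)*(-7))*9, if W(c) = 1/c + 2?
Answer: -273/2 ≈ -136.50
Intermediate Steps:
W(c) = 2 + 1/c
(W(6)*(-7))*9 = ((2 + 1/6)*(-7))*9 = ((13/6)*(-7))*9 = -91/6*9 = -273/2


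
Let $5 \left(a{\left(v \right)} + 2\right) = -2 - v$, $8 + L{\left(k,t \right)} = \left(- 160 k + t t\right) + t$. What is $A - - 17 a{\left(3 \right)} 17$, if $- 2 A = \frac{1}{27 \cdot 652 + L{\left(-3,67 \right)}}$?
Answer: $- \frac{39243889}{45264} \approx -867.0$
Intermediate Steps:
$L{\left(k,t \right)} = -8 + t + t^{2} - 160 k$ ($L{\left(k,t \right)} = -8 - \left(- t + 160 k - t t\right) = -8 - \left(- t - t^{2} + 160 k\right) = -8 + \left(t + t^{2} - 160 k\right) = -8 + t + t^{2} - 160 k$)
$a{\left(v \right)} = - \frac{12}{5} - \frac{v}{5}$ ($a{\left(v \right)} = -2 + \frac{-2 - v}{5} = -2 - \left(\frac{2}{5} + \frac{v}{5}\right) = - \frac{12}{5} - \frac{v}{5}$)
$A = - \frac{1}{45264}$ ($A = - \frac{1}{2 \left(27 \cdot 652 + \left(-8 + 67 + 67^{2} - -480\right)\right)} = - \frac{1}{2 \left(17604 + \left(-8 + 67 + 4489 + 480\right)\right)} = - \frac{1}{2 \left(17604 + 5028\right)} = - \frac{1}{2 \cdot 22632} = \left(- \frac{1}{2}\right) \frac{1}{22632} = - \frac{1}{45264} \approx -2.2093 \cdot 10^{-5}$)
$A - - 17 a{\left(3 \right)} 17 = - \frac{1}{45264} - - 17 \left(- \frac{12}{5} - \frac{3}{5}\right) 17 = - \frac{1}{45264} - \left(-17\right) \left(-3\right) 17 = - \frac{1}{45264} - 51 \cdot 17 = - \frac{1}{45264} - 867 = - \frac{39243889}{45264}$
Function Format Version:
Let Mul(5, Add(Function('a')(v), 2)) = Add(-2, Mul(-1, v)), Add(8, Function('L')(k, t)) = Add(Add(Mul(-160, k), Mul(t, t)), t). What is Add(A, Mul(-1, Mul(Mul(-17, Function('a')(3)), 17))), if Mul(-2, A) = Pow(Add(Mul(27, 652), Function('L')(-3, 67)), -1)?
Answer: Rational(-39243889, 45264) ≈ -867.00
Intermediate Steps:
Function('L')(k, t) = Add(-8, t, Pow(t, 2), Mul(-160, k)) (Function('L')(k, t) = Add(-8, Add(Add(Mul(-160, k), Mul(t, t)), t)) = Add(-8, Add(Add(Mul(-160, k), Pow(t, 2)), t)) = Add(-8, Add(Add(Pow(t, 2), Mul(-160, k)), t)) = Add(-8, Add(t, Pow(t, 2), Mul(-160, k))) = Add(-8, t, Pow(t, 2), Mul(-160, k)))
Function('a')(v) = Add(Rational(-12, 5), Mul(Rational(-1, 5), v)) (Function('a')(v) = Add(-2, Mul(Rational(1, 5), Add(-2, Mul(-1, v)))) = Add(-2, Add(Rational(-2, 5), Mul(Rational(-1, 5), v))) = Add(Rational(-12, 5), Mul(Rational(-1, 5), v)))
A = Rational(-1, 45264) (A = Mul(Rational(-1, 2), Pow(Add(Mul(27, 652), Add(-8, 67, Pow(67, 2), Mul(-160, -3))), -1)) = Mul(Rational(-1, 2), Pow(Add(17604, Add(-8, 67, 4489, 480)), -1)) = Mul(Rational(-1, 2), Pow(Add(17604, 5028), -1)) = Mul(Rational(-1, 2), Pow(22632, -1)) = Mul(Rational(-1, 2), Rational(1, 22632)) = Rational(-1, 45264) ≈ -2.2093e-5)
Add(A, Mul(-1, Mul(Mul(-17, Function('a')(3)), 17))) = Add(Rational(-1, 45264), Mul(-1, Mul(Mul(-17, Add(Rational(-12, 5), Mul(Rational(-1, 5), 3))), 17))) = Add(Rational(-1, 45264), Mul(-1, Mul(Mul(-17, Add(Rational(-12, 5), Rational(-3, 5))), 17))) = Add(Rational(-1, 45264), Mul(-1, Mul(Mul(-17, -3), 17))) = Add(Rational(-1, 45264), Mul(-1, Mul(51, 17))) = Add(Rational(-1, 45264), Mul(-1, 867)) = Add(Rational(-1, 45264), -867) = Rational(-39243889, 45264)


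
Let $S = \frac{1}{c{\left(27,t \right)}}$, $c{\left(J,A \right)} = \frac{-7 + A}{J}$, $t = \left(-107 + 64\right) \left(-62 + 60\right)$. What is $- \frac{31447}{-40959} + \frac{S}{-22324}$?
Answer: $\frac{1352651159}{1761832404} \approx 0.76775$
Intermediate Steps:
$t = 86$ ($t = \left(-43\right) \left(-2\right) = 86$)
$S = \frac{27}{79}$ ($S = \frac{1}{\frac{1}{27} \left(-7 + 86\right)} = \frac{1}{\frac{1}{27} \cdot 79} = \frac{1}{\frac{79}{27}} = \frac{27}{79} \approx 0.34177$)
$- \frac{31447}{-40959} + \frac{S}{-22324} = - \frac{31447}{-40959} + \frac{27}{79 \left(-22324\right)} = \left(-31447\right) \left(- \frac{1}{40959}\right) + \frac{27}{79} \left(- \frac{1}{22324}\right) = \frac{767}{999} - \frac{27}{1763596} = \frac{1352651159}{1761832404}$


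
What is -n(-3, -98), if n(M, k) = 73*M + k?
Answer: 317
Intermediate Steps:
n(M, k) = k + 73*M
-n(-3, -98) = -(-98 + 73*(-3)) = -(-98 - 219) = -1*(-317) = 317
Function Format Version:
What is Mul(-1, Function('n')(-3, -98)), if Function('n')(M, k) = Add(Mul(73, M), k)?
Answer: 317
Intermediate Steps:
Function('n')(M, k) = Add(k, Mul(73, M))
Mul(-1, Function('n')(-3, -98)) = Mul(-1, Add(-98, Mul(73, -3))) = Mul(-1, Add(-98, -219)) = Mul(-1, -317) = 317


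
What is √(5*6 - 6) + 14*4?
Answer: 56 + 2*√6 ≈ 60.899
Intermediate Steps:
√(5*6 - 6) + 14*4 = √(30 - 6) + 56 = √24 + 56 = 2*√6 + 56 = 56 + 2*√6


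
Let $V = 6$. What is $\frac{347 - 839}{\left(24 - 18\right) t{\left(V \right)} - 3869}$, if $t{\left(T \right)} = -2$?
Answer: $\frac{492}{3881} \approx 0.12677$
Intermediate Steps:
$\frac{347 - 839}{\left(24 - 18\right) t{\left(V \right)} - 3869} = \frac{347 - 839}{\left(24 - 18\right) \left(-2\right) - 3869} = - \frac{492}{6 \left(-2\right) - 3869} = - \frac{492}{-12 - 3869} = - \frac{492}{-3881} = \left(-492\right) \left(- \frac{1}{3881}\right) = \frac{492}{3881}$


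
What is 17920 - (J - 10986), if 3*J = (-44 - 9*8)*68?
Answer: 94606/3 ≈ 31535.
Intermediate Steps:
J = -7888/3 (J = ((-44 - 9*8)*68)/3 = ((-44 - 72)*68)/3 = (-116*68)/3 = (⅓)*(-7888) = -7888/3 ≈ -2629.3)
17920 - (J - 10986) = 17920 - (-7888/3 - 10986) = 17920 - 1*(-40846/3) = 17920 + 40846/3 = 94606/3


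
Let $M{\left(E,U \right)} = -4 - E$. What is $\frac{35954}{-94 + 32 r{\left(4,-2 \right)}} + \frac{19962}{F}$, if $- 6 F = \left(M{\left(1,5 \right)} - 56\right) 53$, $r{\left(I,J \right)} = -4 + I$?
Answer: $- \frac{52490357}{151951} \approx -345.44$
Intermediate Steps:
$F = \frac{3233}{6}$ ($F = - \frac{\left(\left(-4 - 1\right) - 56\right) 53}{6} = - \frac{\left(-5 - 56\right) 53}{6} = - \frac{\left(-61\right) 53}{6} = \left(- \frac{1}{6}\right) \left(-3233\right) = \frac{3233}{6} \approx 538.83$)
$\frac{35954}{-94 + 32 r{\left(4,-2 \right)}} + \frac{19962}{F} = \frac{35954}{-94 + 32 \left(-4 + 4\right)} + \frac{19962}{\frac{3233}{6}} = \frac{35954}{-94 + 32 \cdot 0} + 19962 \cdot \frac{6}{3233} = \frac{35954}{-94 + 0} + \frac{119772}{3233} = \frac{35954}{-94} + \frac{119772}{3233} = 35954 \left(- \frac{1}{94}\right) + \frac{119772}{3233} = - \frac{17977}{47} + \frac{119772}{3233} = - \frac{52490357}{151951}$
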